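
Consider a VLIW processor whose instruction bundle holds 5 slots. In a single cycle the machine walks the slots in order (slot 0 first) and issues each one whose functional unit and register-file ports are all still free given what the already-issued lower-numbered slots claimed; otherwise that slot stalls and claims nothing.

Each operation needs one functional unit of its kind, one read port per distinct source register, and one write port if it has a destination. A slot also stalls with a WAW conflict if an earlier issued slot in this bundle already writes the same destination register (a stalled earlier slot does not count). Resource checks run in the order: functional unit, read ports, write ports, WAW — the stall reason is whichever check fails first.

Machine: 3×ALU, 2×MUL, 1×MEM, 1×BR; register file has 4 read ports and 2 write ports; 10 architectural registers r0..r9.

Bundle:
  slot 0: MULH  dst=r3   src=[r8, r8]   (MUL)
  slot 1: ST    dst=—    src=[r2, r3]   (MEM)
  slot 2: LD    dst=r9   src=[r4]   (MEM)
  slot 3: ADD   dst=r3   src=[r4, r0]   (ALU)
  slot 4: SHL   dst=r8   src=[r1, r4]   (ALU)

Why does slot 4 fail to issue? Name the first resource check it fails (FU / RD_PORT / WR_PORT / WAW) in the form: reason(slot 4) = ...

reason(slot 4) = RD_PORT

slot 0 (MUL): ISSUE — free A3,Mu1,Ld1,B1 rp3 wp1
slot 1 (MEM): ISSUE — free A3,Mu1,Ld0,B1 rp1 wp1
slot 2 (MEM): stall FU — free A3,Mu1,Ld0,B1 rp1 wp1
slot 3 (ALU): stall RD_PORT — free A3,Mu1,Ld0,B1 rp1 wp1
slot 4 (ALU): stall RD_PORT — free A3,Mu1,Ld0,B1 rp1 wp1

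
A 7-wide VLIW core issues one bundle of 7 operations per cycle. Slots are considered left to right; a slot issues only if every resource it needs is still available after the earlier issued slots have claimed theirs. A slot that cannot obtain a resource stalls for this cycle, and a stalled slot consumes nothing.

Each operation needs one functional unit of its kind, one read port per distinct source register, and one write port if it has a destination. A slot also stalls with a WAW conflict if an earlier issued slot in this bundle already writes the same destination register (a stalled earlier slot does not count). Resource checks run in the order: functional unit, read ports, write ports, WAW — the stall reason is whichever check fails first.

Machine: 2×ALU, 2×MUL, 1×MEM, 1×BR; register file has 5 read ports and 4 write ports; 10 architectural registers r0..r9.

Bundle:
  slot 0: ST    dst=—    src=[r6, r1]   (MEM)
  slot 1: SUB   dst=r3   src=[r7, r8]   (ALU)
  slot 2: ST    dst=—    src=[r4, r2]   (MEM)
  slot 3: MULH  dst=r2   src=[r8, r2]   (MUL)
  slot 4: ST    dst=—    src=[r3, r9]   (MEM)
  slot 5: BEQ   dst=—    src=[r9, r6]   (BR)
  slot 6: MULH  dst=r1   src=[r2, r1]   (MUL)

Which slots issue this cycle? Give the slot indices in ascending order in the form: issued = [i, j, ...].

(0) want 1×MEM +2rd +0wr — yes → AL2|MU2|ME0|BR1|rd3|wr4
(1) want 1×ALU +2rd +1wr — yes → AL1|MU2|ME0|BR1|rd1|wr3
(2) want 1×MEM +2rd +0wr — FU → AL1|MU2|ME0|BR1|rd1|wr3
(3) want 1×MUL +2rd +1wr — RD_PORT → AL1|MU2|ME0|BR1|rd1|wr3
(4) want 1×MEM +2rd +0wr — FU → AL1|MU2|ME0|BR1|rd1|wr3
(5) want 1×BR +2rd +0wr — RD_PORT → AL1|MU2|ME0|BR1|rd1|wr3
(6) want 1×MUL +2rd +1wr — RD_PORT → AL1|MU2|ME0|BR1|rd1|wr3

issued = [0, 1]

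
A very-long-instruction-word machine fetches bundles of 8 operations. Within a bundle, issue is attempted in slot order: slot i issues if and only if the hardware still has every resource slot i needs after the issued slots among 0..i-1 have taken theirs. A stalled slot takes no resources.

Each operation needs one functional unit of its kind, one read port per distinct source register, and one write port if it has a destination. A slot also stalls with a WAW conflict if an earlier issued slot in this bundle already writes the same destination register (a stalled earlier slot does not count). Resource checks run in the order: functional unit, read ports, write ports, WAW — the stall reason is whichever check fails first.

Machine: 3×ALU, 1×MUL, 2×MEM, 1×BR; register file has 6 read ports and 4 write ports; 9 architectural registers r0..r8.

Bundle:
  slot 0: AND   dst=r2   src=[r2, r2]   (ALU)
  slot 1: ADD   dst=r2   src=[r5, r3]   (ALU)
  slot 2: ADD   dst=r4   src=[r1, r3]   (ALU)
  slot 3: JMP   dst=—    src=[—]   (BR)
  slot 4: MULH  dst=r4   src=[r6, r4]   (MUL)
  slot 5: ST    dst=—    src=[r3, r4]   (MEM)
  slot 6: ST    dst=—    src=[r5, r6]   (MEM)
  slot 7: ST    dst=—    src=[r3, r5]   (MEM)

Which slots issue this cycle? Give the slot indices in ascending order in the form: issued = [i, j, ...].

  0. ALU→r2 ⇒ go  {2A/1Mu/2Ld/1B | 5r 3w}
  1. ALU→r2 ⇒ no(WAW)  {2A/1Mu/2Ld/1B | 5r 3w}
  2. ALU→r4 ⇒ go  {1A/1Mu/2Ld/1B | 3r 2w}
  3. BR ⇒ go  {1A/1Mu/2Ld/0B | 3r 2w}
  4. MUL→r4 ⇒ no(WAW)  {1A/1Mu/2Ld/0B | 3r 2w}
  5. MEM ⇒ go  {1A/1Mu/1Ld/0B | 1r 2w}
  6. MEM ⇒ no(RD_PORT)  {1A/1Mu/1Ld/0B | 1r 2w}
  7. MEM ⇒ no(RD_PORT)  {1A/1Mu/1Ld/0B | 1r 2w}

issued = [0, 2, 3, 5]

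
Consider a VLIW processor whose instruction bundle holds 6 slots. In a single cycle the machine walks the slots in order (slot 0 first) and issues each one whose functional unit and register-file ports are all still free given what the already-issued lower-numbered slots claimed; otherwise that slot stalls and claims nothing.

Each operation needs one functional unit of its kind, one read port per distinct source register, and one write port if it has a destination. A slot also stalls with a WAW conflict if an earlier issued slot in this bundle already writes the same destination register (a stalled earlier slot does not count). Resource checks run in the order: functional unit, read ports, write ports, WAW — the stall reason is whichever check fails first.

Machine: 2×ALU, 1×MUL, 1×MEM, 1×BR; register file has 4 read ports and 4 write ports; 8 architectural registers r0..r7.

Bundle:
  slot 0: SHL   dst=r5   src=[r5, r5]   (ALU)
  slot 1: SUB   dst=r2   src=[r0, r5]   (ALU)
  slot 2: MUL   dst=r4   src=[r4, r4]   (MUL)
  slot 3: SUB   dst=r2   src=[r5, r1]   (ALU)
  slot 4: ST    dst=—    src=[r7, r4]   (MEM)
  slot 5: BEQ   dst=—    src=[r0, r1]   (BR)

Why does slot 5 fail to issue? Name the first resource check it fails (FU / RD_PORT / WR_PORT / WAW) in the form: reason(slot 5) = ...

(0) want 1×ALU +1rd +1wr — yes → AL1|MU1|ME1|BR1|rd3|wr3
(1) want 1×ALU +2rd +1wr — yes → AL0|MU1|ME1|BR1|rd1|wr2
(2) want 1×MUL +1rd +1wr — yes → AL0|MU0|ME1|BR1|rd0|wr1
(3) want 1×ALU +2rd +1wr — FU → AL0|MU0|ME1|BR1|rd0|wr1
(4) want 1×MEM +2rd +0wr — RD_PORT → AL0|MU0|ME1|BR1|rd0|wr1
(5) want 1×BR +2rd +0wr — RD_PORT → AL0|MU0|ME1|BR1|rd0|wr1

reason(slot 5) = RD_PORT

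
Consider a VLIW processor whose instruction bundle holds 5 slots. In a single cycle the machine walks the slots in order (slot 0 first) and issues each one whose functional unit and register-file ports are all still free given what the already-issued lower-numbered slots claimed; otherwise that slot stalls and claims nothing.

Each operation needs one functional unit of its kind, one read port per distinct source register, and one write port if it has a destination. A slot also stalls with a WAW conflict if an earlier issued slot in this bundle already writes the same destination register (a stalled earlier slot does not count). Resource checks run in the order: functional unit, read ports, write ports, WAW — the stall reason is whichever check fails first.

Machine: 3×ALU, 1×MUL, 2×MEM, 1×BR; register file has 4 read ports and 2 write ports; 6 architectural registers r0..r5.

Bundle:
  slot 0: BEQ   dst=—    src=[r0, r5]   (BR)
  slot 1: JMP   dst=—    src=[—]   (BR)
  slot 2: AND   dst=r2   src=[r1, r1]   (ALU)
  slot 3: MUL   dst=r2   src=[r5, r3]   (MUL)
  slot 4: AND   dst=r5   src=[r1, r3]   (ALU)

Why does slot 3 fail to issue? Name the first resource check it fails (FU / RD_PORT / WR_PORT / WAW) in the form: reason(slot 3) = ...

reason(slot 3) = RD_PORT

slot 0 (BR): ISSUE — free A3,Mu1,Ld2,B0 rp2 wp2
slot 1 (BR): stall FU — free A3,Mu1,Ld2,B0 rp2 wp2
slot 2 (ALU): ISSUE — free A2,Mu1,Ld2,B0 rp1 wp1
slot 3 (MUL): stall RD_PORT — free A2,Mu1,Ld2,B0 rp1 wp1
slot 4 (ALU): stall RD_PORT — free A2,Mu1,Ld2,B0 rp1 wp1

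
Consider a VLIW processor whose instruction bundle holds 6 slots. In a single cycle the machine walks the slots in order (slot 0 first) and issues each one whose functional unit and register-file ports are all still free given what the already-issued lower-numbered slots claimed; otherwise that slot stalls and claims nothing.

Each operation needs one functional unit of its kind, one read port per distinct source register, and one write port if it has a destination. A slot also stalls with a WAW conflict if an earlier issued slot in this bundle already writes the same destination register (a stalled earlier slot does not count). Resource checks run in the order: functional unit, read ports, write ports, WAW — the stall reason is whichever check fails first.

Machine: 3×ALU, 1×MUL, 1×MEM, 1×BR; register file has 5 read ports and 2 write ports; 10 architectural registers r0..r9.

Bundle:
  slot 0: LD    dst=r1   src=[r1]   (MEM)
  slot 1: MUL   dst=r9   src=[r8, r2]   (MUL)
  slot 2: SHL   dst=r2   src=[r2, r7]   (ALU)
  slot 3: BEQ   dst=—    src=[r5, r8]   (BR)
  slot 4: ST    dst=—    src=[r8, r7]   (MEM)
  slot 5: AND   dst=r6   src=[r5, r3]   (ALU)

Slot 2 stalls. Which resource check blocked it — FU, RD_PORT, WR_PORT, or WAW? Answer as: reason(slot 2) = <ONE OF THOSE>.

[0] MEM needs rd=1 wr=1: ok; after: ALU=3 MUL=1 MEM=0 BR=1, R=4, W=1
[1] MUL needs rd=2 wr=1: ok; after: ALU=3 MUL=0 MEM=0 BR=1, R=2, W=0
[2] ALU needs rd=2 wr=1: WR_PORT; after: ALU=3 MUL=0 MEM=0 BR=1, R=2, W=0
[3] BR needs rd=2 wr=0: ok; after: ALU=3 MUL=0 MEM=0 BR=0, R=0, W=0
[4] MEM needs rd=2 wr=0: FU; after: ALU=3 MUL=0 MEM=0 BR=0, R=0, W=0
[5] ALU needs rd=2 wr=1: RD_PORT; after: ALU=3 MUL=0 MEM=0 BR=0, R=0, W=0

reason(slot 2) = WR_PORT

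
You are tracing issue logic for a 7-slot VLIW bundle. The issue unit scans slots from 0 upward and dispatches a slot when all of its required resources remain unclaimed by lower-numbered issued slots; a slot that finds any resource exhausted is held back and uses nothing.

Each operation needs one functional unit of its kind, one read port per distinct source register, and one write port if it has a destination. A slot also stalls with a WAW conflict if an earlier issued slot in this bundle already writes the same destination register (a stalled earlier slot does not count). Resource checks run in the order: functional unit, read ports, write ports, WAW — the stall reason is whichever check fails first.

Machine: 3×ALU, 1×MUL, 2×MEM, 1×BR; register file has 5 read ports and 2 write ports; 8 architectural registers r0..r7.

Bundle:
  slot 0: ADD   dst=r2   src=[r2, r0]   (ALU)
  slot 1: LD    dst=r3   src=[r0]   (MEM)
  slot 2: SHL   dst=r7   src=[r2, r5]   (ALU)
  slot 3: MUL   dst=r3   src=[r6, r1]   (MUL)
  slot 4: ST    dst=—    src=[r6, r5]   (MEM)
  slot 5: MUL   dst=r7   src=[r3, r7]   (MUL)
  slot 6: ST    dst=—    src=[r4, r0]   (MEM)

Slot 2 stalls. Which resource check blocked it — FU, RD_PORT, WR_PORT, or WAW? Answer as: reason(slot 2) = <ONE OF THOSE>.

[0] ALU needs rd=2 wr=1: ok; after: ALU=2 MUL=1 MEM=2 BR=1, R=3, W=1
[1] MEM needs rd=1 wr=1: ok; after: ALU=2 MUL=1 MEM=1 BR=1, R=2, W=0
[2] ALU needs rd=2 wr=1: WR_PORT; after: ALU=2 MUL=1 MEM=1 BR=1, R=2, W=0
[3] MUL needs rd=2 wr=1: WR_PORT; after: ALU=2 MUL=1 MEM=1 BR=1, R=2, W=0
[4] MEM needs rd=2 wr=0: ok; after: ALU=2 MUL=1 MEM=0 BR=1, R=0, W=0
[5] MUL needs rd=2 wr=1: RD_PORT; after: ALU=2 MUL=1 MEM=0 BR=1, R=0, W=0
[6] MEM needs rd=2 wr=0: FU; after: ALU=2 MUL=1 MEM=0 BR=1, R=0, W=0

reason(slot 2) = WR_PORT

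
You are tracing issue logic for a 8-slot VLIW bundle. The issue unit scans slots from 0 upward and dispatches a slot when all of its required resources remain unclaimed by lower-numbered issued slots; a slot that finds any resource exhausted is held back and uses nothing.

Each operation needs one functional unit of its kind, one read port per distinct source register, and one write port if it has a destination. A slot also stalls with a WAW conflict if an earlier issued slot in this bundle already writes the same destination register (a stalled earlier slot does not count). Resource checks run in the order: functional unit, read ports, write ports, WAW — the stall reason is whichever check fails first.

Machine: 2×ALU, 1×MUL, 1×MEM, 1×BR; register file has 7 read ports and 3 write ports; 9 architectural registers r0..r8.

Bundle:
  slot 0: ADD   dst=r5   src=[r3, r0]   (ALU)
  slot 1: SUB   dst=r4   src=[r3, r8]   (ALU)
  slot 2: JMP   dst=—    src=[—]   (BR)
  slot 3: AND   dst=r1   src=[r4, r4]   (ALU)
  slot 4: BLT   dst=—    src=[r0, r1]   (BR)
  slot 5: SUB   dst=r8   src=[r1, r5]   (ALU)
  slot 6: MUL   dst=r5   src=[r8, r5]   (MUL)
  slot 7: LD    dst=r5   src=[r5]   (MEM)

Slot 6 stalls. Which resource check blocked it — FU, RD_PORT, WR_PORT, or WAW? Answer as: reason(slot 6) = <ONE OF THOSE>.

reason(slot 6) = WAW

slot 0 (ALU): ISSUE — free A1,Mu1,Ld1,B1 rp5 wp2
slot 1 (ALU): ISSUE — free A0,Mu1,Ld1,B1 rp3 wp1
slot 2 (BR): ISSUE — free A0,Mu1,Ld1,B0 rp3 wp1
slot 3 (ALU): stall FU — free A0,Mu1,Ld1,B0 rp3 wp1
slot 4 (BR): stall FU — free A0,Mu1,Ld1,B0 rp3 wp1
slot 5 (ALU): stall FU — free A0,Mu1,Ld1,B0 rp3 wp1
slot 6 (MUL): stall WAW — free A0,Mu1,Ld1,B0 rp3 wp1
slot 7 (MEM): stall WAW — free A0,Mu1,Ld1,B0 rp3 wp1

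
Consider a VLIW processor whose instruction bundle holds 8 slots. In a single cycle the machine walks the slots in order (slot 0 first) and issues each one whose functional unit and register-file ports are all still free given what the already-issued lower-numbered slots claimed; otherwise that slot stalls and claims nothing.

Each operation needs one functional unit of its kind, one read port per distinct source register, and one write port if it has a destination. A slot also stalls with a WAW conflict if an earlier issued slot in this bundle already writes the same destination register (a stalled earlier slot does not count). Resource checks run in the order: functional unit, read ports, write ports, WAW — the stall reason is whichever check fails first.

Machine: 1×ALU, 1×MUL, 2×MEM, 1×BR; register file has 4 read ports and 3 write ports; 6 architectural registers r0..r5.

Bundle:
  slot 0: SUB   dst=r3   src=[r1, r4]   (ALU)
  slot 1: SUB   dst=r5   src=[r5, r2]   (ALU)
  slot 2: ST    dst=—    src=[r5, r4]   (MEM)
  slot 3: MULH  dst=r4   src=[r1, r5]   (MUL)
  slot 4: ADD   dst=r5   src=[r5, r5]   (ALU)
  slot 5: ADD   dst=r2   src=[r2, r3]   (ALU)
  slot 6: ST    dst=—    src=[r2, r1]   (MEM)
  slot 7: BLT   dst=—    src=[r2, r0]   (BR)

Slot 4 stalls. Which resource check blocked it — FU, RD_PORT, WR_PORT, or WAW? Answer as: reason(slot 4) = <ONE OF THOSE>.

reason(slot 4) = FU

[0] ALU needs rd=2 wr=1: ok; after: ALU=0 MUL=1 MEM=2 BR=1, R=2, W=2
[1] ALU needs rd=2 wr=1: FU; after: ALU=0 MUL=1 MEM=2 BR=1, R=2, W=2
[2] MEM needs rd=2 wr=0: ok; after: ALU=0 MUL=1 MEM=1 BR=1, R=0, W=2
[3] MUL needs rd=2 wr=1: RD_PORT; after: ALU=0 MUL=1 MEM=1 BR=1, R=0, W=2
[4] ALU needs rd=1 wr=1: FU; after: ALU=0 MUL=1 MEM=1 BR=1, R=0, W=2
[5] ALU needs rd=2 wr=1: FU; after: ALU=0 MUL=1 MEM=1 BR=1, R=0, W=2
[6] MEM needs rd=2 wr=0: RD_PORT; after: ALU=0 MUL=1 MEM=1 BR=1, R=0, W=2
[7] BR needs rd=2 wr=0: RD_PORT; after: ALU=0 MUL=1 MEM=1 BR=1, R=0, W=2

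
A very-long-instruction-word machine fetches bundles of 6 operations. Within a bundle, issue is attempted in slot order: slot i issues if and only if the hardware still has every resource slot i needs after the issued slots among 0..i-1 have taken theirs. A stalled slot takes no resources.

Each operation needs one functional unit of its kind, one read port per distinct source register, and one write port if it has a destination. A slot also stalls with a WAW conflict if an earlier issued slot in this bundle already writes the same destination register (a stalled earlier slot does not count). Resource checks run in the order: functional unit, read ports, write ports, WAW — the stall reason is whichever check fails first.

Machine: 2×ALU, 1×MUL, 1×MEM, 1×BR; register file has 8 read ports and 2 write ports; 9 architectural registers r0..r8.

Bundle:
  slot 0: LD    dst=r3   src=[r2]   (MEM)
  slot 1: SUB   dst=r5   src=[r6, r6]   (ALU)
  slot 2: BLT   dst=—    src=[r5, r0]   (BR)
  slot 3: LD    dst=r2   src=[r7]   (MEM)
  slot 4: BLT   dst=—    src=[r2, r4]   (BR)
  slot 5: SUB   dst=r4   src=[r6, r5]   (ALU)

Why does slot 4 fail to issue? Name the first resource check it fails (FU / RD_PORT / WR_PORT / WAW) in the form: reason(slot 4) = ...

#0 MEM src=r2 dispatched  <A:2 Mu:1 Ld:0 B:1 rd:7 wr:1>
#1 ALU src=r6,r6 dispatched  <A:1 Mu:1 Ld:0 B:1 rd:6 wr:0>
#2 BR src=r5,r0 dispatched  <A:1 Mu:1 Ld:0 B:0 rd:4 wr:0>
#3 MEM src=r7 held:FU  <A:1 Mu:1 Ld:0 B:0 rd:4 wr:0>
#4 BR src=r2,r4 held:FU  <A:1 Mu:1 Ld:0 B:0 rd:4 wr:0>
#5 ALU src=r6,r5 held:WR_PORT  <A:1 Mu:1 Ld:0 B:0 rd:4 wr:0>

reason(slot 4) = FU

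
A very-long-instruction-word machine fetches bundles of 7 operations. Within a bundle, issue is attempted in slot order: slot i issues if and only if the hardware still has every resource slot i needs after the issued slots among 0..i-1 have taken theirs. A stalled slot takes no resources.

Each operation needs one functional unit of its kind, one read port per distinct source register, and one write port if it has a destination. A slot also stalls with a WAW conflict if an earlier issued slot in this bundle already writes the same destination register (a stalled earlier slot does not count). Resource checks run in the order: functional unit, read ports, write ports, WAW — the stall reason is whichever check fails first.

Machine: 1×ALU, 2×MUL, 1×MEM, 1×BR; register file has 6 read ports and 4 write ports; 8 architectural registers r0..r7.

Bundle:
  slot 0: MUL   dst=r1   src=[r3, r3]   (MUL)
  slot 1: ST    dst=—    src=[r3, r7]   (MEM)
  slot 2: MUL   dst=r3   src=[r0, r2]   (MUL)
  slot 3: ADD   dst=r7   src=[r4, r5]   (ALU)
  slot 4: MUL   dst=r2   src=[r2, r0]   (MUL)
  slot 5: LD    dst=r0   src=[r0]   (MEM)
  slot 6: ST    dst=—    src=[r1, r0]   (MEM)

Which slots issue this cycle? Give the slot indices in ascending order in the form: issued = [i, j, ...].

issued = [0, 1, 2]

[0] MUL needs rd=1 wr=1: ok; after: ALU=1 MUL=1 MEM=1 BR=1, R=5, W=3
[1] MEM needs rd=2 wr=0: ok; after: ALU=1 MUL=1 MEM=0 BR=1, R=3, W=3
[2] MUL needs rd=2 wr=1: ok; after: ALU=1 MUL=0 MEM=0 BR=1, R=1, W=2
[3] ALU needs rd=2 wr=1: RD_PORT; after: ALU=1 MUL=0 MEM=0 BR=1, R=1, W=2
[4] MUL needs rd=2 wr=1: FU; after: ALU=1 MUL=0 MEM=0 BR=1, R=1, W=2
[5] MEM needs rd=1 wr=1: FU; after: ALU=1 MUL=0 MEM=0 BR=1, R=1, W=2
[6] MEM needs rd=2 wr=0: FU; after: ALU=1 MUL=0 MEM=0 BR=1, R=1, W=2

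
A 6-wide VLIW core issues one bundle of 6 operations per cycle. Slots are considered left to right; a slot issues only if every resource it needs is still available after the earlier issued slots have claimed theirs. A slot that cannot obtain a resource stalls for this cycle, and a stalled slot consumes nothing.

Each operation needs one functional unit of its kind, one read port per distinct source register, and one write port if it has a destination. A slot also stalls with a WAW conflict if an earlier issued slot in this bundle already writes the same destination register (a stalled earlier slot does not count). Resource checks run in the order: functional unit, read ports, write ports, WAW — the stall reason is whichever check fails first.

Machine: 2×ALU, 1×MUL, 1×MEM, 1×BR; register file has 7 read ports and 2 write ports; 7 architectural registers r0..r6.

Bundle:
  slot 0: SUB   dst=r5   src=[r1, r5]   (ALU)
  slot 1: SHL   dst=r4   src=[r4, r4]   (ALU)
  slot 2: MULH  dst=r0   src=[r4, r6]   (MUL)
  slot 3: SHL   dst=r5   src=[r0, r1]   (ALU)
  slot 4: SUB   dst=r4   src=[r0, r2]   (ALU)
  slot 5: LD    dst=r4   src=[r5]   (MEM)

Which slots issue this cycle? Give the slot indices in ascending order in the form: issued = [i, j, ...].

  0. ALU→r5 ⇒ go  {1A/1Mu/1Ld/1B | 5r 1w}
  1. ALU→r4 ⇒ go  {0A/1Mu/1Ld/1B | 4r 0w}
  2. MUL→r0 ⇒ no(WR_PORT)  {0A/1Mu/1Ld/1B | 4r 0w}
  3. ALU→r5 ⇒ no(FU)  {0A/1Mu/1Ld/1B | 4r 0w}
  4. ALU→r4 ⇒ no(FU)  {0A/1Mu/1Ld/1B | 4r 0w}
  5. MEM→r4 ⇒ no(WR_PORT)  {0A/1Mu/1Ld/1B | 4r 0w}

issued = [0, 1]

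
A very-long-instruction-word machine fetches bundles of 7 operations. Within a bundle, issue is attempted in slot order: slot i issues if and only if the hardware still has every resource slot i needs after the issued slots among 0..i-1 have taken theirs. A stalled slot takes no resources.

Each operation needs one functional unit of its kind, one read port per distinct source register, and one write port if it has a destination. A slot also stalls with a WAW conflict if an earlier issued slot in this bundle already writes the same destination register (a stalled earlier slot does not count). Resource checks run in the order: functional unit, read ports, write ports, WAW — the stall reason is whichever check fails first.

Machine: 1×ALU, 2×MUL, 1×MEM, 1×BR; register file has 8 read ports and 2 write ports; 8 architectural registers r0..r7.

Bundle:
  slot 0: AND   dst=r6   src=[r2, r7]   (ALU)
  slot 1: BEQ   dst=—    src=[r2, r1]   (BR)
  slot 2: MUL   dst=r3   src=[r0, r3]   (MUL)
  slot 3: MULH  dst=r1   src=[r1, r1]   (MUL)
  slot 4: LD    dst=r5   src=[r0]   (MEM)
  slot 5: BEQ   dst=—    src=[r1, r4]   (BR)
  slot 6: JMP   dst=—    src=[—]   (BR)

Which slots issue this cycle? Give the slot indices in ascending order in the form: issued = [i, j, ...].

(0) want 1×ALU +2rd +1wr — yes → AL0|MU2|ME1|BR1|rd6|wr1
(1) want 1×BR +2rd +0wr — yes → AL0|MU2|ME1|BR0|rd4|wr1
(2) want 1×MUL +2rd +1wr — yes → AL0|MU1|ME1|BR0|rd2|wr0
(3) want 1×MUL +1rd +1wr — WR_PORT → AL0|MU1|ME1|BR0|rd2|wr0
(4) want 1×MEM +1rd +1wr — WR_PORT → AL0|MU1|ME1|BR0|rd2|wr0
(5) want 1×BR +2rd +0wr — FU → AL0|MU1|ME1|BR0|rd2|wr0
(6) want 1×BR +0rd +0wr — FU → AL0|MU1|ME1|BR0|rd2|wr0

issued = [0, 1, 2]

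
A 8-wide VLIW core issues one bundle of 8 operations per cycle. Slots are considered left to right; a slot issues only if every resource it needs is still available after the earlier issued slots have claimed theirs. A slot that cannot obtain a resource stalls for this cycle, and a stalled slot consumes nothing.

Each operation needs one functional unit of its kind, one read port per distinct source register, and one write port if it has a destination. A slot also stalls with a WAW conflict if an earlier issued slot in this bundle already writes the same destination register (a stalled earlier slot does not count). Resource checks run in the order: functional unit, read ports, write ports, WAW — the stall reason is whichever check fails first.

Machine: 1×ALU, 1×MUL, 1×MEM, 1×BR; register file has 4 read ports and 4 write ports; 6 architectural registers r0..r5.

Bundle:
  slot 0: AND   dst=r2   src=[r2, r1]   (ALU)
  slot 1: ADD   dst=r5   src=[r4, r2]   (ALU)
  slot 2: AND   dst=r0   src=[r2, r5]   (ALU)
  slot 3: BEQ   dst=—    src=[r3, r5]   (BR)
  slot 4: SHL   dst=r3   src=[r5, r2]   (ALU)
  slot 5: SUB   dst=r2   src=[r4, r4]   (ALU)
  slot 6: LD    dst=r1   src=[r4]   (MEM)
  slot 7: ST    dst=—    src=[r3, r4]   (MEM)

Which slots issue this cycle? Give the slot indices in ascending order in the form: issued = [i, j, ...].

[0] ALU needs rd=2 wr=1: ok; after: ALU=0 MUL=1 MEM=1 BR=1, R=2, W=3
[1] ALU needs rd=2 wr=1: FU; after: ALU=0 MUL=1 MEM=1 BR=1, R=2, W=3
[2] ALU needs rd=2 wr=1: FU; after: ALU=0 MUL=1 MEM=1 BR=1, R=2, W=3
[3] BR needs rd=2 wr=0: ok; after: ALU=0 MUL=1 MEM=1 BR=0, R=0, W=3
[4] ALU needs rd=2 wr=1: FU; after: ALU=0 MUL=1 MEM=1 BR=0, R=0, W=3
[5] ALU needs rd=1 wr=1: FU; after: ALU=0 MUL=1 MEM=1 BR=0, R=0, W=3
[6] MEM needs rd=1 wr=1: RD_PORT; after: ALU=0 MUL=1 MEM=1 BR=0, R=0, W=3
[7] MEM needs rd=2 wr=0: RD_PORT; after: ALU=0 MUL=1 MEM=1 BR=0, R=0, W=3

issued = [0, 3]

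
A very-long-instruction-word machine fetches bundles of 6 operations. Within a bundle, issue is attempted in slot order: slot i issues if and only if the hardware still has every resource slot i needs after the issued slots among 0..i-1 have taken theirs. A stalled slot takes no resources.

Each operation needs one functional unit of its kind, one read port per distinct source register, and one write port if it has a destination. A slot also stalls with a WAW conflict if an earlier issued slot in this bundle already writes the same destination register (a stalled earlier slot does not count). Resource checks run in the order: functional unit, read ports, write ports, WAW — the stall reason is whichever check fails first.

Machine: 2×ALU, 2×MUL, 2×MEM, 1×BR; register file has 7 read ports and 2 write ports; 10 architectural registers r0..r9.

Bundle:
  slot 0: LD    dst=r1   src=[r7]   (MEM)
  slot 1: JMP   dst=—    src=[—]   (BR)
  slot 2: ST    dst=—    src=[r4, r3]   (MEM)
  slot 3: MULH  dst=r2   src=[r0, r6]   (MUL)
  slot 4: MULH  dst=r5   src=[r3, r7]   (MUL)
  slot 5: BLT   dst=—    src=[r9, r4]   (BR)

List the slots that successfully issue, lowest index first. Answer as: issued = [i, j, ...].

issued = [0, 1, 2, 3]

[0] MEM needs rd=1 wr=1: ok; after: ALU=2 MUL=2 MEM=1 BR=1, R=6, W=1
[1] BR needs rd=0 wr=0: ok; after: ALU=2 MUL=2 MEM=1 BR=0, R=6, W=1
[2] MEM needs rd=2 wr=0: ok; after: ALU=2 MUL=2 MEM=0 BR=0, R=4, W=1
[3] MUL needs rd=2 wr=1: ok; after: ALU=2 MUL=1 MEM=0 BR=0, R=2, W=0
[4] MUL needs rd=2 wr=1: WR_PORT; after: ALU=2 MUL=1 MEM=0 BR=0, R=2, W=0
[5] BR needs rd=2 wr=0: FU; after: ALU=2 MUL=1 MEM=0 BR=0, R=2, W=0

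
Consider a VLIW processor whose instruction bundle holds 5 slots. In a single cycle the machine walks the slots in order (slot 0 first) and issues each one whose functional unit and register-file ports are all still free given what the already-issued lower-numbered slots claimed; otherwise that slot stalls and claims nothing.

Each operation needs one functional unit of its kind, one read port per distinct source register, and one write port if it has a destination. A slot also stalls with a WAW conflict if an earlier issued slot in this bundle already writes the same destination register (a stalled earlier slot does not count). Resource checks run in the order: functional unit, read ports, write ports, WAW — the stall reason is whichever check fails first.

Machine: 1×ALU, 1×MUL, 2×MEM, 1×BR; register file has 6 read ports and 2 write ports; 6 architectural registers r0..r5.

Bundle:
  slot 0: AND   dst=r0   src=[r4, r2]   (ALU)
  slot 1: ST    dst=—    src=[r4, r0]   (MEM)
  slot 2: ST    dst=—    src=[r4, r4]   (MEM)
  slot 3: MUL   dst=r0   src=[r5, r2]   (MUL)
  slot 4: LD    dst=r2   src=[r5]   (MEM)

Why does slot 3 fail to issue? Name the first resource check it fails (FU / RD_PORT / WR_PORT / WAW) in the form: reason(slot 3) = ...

[0] ALU needs rd=2 wr=1: ok; after: ALU=0 MUL=1 MEM=2 BR=1, R=4, W=1
[1] MEM needs rd=2 wr=0: ok; after: ALU=0 MUL=1 MEM=1 BR=1, R=2, W=1
[2] MEM needs rd=1 wr=0: ok; after: ALU=0 MUL=1 MEM=0 BR=1, R=1, W=1
[3] MUL needs rd=2 wr=1: RD_PORT; after: ALU=0 MUL=1 MEM=0 BR=1, R=1, W=1
[4] MEM needs rd=1 wr=1: FU; after: ALU=0 MUL=1 MEM=0 BR=1, R=1, W=1

reason(slot 3) = RD_PORT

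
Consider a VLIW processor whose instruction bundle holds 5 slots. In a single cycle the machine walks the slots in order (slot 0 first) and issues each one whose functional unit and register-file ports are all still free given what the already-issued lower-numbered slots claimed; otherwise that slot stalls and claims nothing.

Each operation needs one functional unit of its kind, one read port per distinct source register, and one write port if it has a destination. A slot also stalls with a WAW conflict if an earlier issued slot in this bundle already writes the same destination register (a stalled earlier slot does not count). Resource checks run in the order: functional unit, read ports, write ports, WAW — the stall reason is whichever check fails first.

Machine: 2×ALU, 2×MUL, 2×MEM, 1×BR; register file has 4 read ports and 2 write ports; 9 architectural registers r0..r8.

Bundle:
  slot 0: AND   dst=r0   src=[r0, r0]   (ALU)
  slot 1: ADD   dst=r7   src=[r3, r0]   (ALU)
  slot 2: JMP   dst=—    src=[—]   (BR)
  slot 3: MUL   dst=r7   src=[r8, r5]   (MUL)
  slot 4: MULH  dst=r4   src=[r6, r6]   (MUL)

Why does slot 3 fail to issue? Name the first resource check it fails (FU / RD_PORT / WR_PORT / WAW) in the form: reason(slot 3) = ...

[0] ALU needs rd=1 wr=1: ok; after: ALU=1 MUL=2 MEM=2 BR=1, R=3, W=1
[1] ALU needs rd=2 wr=1: ok; after: ALU=0 MUL=2 MEM=2 BR=1, R=1, W=0
[2] BR needs rd=0 wr=0: ok; after: ALU=0 MUL=2 MEM=2 BR=0, R=1, W=0
[3] MUL needs rd=2 wr=1: RD_PORT; after: ALU=0 MUL=2 MEM=2 BR=0, R=1, W=0
[4] MUL needs rd=1 wr=1: WR_PORT; after: ALU=0 MUL=2 MEM=2 BR=0, R=1, W=0

reason(slot 3) = RD_PORT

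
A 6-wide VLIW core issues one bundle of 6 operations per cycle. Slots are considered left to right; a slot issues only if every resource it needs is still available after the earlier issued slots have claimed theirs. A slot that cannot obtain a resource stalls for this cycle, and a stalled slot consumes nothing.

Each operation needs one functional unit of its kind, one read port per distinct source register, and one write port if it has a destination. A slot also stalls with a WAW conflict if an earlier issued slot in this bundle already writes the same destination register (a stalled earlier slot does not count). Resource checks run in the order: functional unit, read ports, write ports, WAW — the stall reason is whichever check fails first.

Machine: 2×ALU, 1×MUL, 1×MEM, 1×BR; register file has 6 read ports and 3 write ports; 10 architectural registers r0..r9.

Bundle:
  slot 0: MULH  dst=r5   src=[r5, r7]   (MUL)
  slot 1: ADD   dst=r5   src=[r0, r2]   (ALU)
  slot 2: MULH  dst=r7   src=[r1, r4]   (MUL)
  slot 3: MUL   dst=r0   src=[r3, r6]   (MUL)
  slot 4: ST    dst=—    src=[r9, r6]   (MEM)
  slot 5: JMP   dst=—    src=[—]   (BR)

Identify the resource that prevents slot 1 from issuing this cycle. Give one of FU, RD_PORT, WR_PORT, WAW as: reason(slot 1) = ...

(0) want 1×MUL +2rd +1wr — yes → AL2|MU0|ME1|BR1|rd4|wr2
(1) want 1×ALU +2rd +1wr — WAW → AL2|MU0|ME1|BR1|rd4|wr2
(2) want 1×MUL +2rd +1wr — FU → AL2|MU0|ME1|BR1|rd4|wr2
(3) want 1×MUL +2rd +1wr — FU → AL2|MU0|ME1|BR1|rd4|wr2
(4) want 1×MEM +2rd +0wr — yes → AL2|MU0|ME0|BR1|rd2|wr2
(5) want 1×BR +0rd +0wr — yes → AL2|MU0|ME0|BR0|rd2|wr2

reason(slot 1) = WAW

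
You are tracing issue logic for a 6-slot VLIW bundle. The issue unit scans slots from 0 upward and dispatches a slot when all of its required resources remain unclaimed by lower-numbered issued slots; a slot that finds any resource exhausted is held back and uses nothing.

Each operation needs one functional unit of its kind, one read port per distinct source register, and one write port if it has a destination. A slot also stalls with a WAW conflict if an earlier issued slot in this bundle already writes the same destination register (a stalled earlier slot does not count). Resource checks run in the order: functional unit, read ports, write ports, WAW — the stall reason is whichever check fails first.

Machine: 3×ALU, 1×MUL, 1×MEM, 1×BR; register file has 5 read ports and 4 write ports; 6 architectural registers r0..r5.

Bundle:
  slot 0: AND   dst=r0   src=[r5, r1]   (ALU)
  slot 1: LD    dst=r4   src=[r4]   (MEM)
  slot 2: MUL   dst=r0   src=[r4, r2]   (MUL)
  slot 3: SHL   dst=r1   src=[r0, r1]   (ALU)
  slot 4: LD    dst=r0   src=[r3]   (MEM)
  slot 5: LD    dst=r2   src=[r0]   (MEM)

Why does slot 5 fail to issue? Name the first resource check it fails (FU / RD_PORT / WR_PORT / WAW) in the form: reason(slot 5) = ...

reason(slot 5) = FU

#0 ALU src=r5,r1 dispatched  <A:2 Mu:1 Ld:1 B:1 rd:3 wr:3>
#1 MEM src=r4 dispatched  <A:2 Mu:1 Ld:0 B:1 rd:2 wr:2>
#2 MUL src=r4,r2 held:WAW  <A:2 Mu:1 Ld:0 B:1 rd:2 wr:2>
#3 ALU src=r0,r1 dispatched  <A:1 Mu:1 Ld:0 B:1 rd:0 wr:1>
#4 MEM src=r3 held:FU  <A:1 Mu:1 Ld:0 B:1 rd:0 wr:1>
#5 MEM src=r0 held:FU  <A:1 Mu:1 Ld:0 B:1 rd:0 wr:1>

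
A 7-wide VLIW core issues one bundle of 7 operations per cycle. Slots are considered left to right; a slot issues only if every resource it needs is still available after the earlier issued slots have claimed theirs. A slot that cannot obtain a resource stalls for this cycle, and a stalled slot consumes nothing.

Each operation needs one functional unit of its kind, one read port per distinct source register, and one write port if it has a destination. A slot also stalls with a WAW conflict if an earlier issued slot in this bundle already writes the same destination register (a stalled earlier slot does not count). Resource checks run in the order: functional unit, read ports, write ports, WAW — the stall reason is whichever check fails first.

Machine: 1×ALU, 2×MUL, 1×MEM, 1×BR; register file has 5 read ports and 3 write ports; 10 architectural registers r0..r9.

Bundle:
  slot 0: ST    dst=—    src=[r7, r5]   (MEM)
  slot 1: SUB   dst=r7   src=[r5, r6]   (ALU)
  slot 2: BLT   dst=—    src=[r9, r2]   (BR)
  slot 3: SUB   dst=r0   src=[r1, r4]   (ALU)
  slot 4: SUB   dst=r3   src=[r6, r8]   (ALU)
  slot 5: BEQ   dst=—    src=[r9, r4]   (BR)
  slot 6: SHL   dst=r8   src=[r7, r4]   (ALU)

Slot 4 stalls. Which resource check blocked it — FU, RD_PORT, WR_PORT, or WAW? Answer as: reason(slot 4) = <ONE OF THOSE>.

(0) want 1×MEM +2rd +0wr — yes → AL1|MU2|ME0|BR1|rd3|wr3
(1) want 1×ALU +2rd +1wr — yes → AL0|MU2|ME0|BR1|rd1|wr2
(2) want 1×BR +2rd +0wr — RD_PORT → AL0|MU2|ME0|BR1|rd1|wr2
(3) want 1×ALU +2rd +1wr — FU → AL0|MU2|ME0|BR1|rd1|wr2
(4) want 1×ALU +2rd +1wr — FU → AL0|MU2|ME0|BR1|rd1|wr2
(5) want 1×BR +2rd +0wr — RD_PORT → AL0|MU2|ME0|BR1|rd1|wr2
(6) want 1×ALU +2rd +1wr — FU → AL0|MU2|ME0|BR1|rd1|wr2

reason(slot 4) = FU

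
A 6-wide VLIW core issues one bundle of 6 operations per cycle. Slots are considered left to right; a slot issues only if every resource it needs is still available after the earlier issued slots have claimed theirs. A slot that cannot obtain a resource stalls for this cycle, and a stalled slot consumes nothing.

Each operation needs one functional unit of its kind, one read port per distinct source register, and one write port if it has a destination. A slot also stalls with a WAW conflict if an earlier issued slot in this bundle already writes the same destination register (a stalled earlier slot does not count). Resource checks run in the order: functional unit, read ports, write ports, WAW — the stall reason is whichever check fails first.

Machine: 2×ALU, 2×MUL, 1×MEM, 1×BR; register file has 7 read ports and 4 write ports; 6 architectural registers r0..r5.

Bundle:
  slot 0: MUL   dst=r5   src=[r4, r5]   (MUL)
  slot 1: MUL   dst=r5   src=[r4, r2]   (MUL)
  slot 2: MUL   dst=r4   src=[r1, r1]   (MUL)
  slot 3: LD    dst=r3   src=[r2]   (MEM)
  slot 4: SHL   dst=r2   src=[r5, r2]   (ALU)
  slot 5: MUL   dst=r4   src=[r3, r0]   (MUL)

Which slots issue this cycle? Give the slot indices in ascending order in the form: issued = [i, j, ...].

(0) want 1×MUL +2rd +1wr — yes → AL2|MU1|ME1|BR1|rd5|wr3
(1) want 1×MUL +2rd +1wr — WAW → AL2|MU1|ME1|BR1|rd5|wr3
(2) want 1×MUL +1rd +1wr — yes → AL2|MU0|ME1|BR1|rd4|wr2
(3) want 1×MEM +1rd +1wr — yes → AL2|MU0|ME0|BR1|rd3|wr1
(4) want 1×ALU +2rd +1wr — yes → AL1|MU0|ME0|BR1|rd1|wr0
(5) want 1×MUL +2rd +1wr — FU → AL1|MU0|ME0|BR1|rd1|wr0

issued = [0, 2, 3, 4]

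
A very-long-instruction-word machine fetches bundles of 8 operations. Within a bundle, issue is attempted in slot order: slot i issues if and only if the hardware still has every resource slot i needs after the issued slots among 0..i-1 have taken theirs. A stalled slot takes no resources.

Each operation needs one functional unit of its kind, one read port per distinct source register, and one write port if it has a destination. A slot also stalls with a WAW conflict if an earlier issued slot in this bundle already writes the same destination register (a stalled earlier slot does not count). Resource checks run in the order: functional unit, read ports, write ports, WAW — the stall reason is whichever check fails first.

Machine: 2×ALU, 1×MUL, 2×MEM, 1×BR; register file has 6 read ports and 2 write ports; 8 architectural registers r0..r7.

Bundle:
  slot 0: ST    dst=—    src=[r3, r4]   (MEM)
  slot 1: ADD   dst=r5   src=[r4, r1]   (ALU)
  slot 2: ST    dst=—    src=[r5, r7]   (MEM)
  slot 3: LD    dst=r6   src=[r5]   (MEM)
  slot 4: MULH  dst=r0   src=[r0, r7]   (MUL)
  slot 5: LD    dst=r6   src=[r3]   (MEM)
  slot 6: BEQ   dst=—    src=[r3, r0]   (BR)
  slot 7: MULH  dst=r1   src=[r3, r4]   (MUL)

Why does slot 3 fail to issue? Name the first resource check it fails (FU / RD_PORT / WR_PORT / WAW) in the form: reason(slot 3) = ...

slot 0 (MEM): ISSUE — free A2,Mu1,Ld1,B1 rp4 wp2
slot 1 (ALU): ISSUE — free A1,Mu1,Ld1,B1 rp2 wp1
slot 2 (MEM): ISSUE — free A1,Mu1,Ld0,B1 rp0 wp1
slot 3 (MEM): stall FU — free A1,Mu1,Ld0,B1 rp0 wp1
slot 4 (MUL): stall RD_PORT — free A1,Mu1,Ld0,B1 rp0 wp1
slot 5 (MEM): stall FU — free A1,Mu1,Ld0,B1 rp0 wp1
slot 6 (BR): stall RD_PORT — free A1,Mu1,Ld0,B1 rp0 wp1
slot 7 (MUL): stall RD_PORT — free A1,Mu1,Ld0,B1 rp0 wp1

reason(slot 3) = FU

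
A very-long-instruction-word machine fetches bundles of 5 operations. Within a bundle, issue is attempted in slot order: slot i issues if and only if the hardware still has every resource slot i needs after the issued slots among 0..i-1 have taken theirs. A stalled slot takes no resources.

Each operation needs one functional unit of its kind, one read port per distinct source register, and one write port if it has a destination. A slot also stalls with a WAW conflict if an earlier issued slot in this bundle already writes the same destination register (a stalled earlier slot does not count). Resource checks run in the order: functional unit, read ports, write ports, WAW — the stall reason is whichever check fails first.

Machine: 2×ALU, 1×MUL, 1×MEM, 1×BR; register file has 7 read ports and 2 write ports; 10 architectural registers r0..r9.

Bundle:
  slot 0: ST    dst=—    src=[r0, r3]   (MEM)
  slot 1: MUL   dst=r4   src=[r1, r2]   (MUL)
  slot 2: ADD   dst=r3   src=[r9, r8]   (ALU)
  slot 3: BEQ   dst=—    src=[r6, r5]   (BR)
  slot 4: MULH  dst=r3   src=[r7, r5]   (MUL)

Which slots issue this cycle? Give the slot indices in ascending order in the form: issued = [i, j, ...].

#0 MEM src=r0,r3 dispatched  <A:2 Mu:1 Ld:0 B:1 rd:5 wr:2>
#1 MUL src=r1,r2 dispatched  <A:2 Mu:0 Ld:0 B:1 rd:3 wr:1>
#2 ALU src=r9,r8 dispatched  <A:1 Mu:0 Ld:0 B:1 rd:1 wr:0>
#3 BR src=r6,r5 held:RD_PORT  <A:1 Mu:0 Ld:0 B:1 rd:1 wr:0>
#4 MUL src=r7,r5 held:FU  <A:1 Mu:0 Ld:0 B:1 rd:1 wr:0>

issued = [0, 1, 2]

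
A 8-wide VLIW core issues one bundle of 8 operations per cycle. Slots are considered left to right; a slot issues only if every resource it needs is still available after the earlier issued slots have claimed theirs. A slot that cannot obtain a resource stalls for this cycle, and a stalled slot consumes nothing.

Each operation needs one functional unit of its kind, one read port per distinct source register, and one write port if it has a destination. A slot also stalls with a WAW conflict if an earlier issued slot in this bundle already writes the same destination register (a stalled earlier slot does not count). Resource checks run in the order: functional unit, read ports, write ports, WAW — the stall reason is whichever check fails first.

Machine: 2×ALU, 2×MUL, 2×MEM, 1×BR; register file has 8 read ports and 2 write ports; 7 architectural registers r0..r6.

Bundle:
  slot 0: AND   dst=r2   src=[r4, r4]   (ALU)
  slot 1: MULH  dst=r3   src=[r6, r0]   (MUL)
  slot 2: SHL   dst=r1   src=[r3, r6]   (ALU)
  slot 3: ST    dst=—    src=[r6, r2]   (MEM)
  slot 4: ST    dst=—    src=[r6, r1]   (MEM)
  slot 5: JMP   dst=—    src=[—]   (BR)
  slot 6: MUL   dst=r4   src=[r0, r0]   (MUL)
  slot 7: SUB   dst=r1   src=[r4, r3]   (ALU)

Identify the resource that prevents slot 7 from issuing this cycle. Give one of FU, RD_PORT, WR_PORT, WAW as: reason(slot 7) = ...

reason(slot 7) = RD_PORT

#0 ALU src=r4,r4 dispatched  <A:1 Mu:2 Ld:2 B:1 rd:7 wr:1>
#1 MUL src=r6,r0 dispatched  <A:1 Mu:1 Ld:2 B:1 rd:5 wr:0>
#2 ALU src=r3,r6 held:WR_PORT  <A:1 Mu:1 Ld:2 B:1 rd:5 wr:0>
#3 MEM src=r6,r2 dispatched  <A:1 Mu:1 Ld:1 B:1 rd:3 wr:0>
#4 MEM src=r6,r1 dispatched  <A:1 Mu:1 Ld:0 B:1 rd:1 wr:0>
#5 BR src=- dispatched  <A:1 Mu:1 Ld:0 B:0 rd:1 wr:0>
#6 MUL src=r0,r0 held:WR_PORT  <A:1 Mu:1 Ld:0 B:0 rd:1 wr:0>
#7 ALU src=r4,r3 held:RD_PORT  <A:1 Mu:1 Ld:0 B:0 rd:1 wr:0>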